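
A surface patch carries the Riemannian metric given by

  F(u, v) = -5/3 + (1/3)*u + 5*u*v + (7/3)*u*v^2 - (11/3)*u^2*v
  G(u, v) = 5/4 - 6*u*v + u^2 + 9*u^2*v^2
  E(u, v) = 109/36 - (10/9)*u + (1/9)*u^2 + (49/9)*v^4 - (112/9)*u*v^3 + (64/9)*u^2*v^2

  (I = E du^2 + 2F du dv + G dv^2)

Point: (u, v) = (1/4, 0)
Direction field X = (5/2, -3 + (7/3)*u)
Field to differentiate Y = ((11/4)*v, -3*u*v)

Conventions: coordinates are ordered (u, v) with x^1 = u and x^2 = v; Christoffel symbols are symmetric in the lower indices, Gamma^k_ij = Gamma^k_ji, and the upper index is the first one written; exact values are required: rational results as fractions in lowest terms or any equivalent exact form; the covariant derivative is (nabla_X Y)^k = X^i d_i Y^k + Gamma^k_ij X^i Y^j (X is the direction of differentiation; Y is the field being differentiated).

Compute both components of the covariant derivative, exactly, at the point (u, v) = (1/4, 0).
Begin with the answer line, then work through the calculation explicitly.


Answer: (nabla_X Y)^u = -319/48, (nabla_X Y)^v = 29/16

E = 397/144, F = -19/12, G = 21/16 at the point
E_u = -19/18, E_v = 0, F_u = 1/3, F_v = 49/48, G_u = 1/2, G_v = -3/2
EG - F^2 = 2561/2304;  g^inv = (2304/2561) * [[21/16, 19/12], [19/12, 397/144]]
first-kind symbols [ij,l] = (1/2)(d_i g_jl + d_j g_il - d_l g_ij): [uu,u] = E_u/2 = -19/36, [uu,v] = F_u - E_v/2 = 1/3, [uv,u] = E_v/2 = 0, [uv,v] = G_u/2 = 1/4, [vv,u] = F_v - G_u/2 = 37/48, [vv,v] = G_v/2 = -3/4
Gamma^u_ij = (G*[ij,u] - F*[ij,v])/(EG - F^2), Gamma^v_ij = (E*[ij,v] - F*[ij,u])/(EG - F^2)
Gamma_uuu = -380/2561, Gamma_uuv = 912/2561, Gamma_uvv = -405/2561, Gamma_vuu = 192/2561, Gamma_vuv = 1588/2561, Gamma_vvv = -1952/2561
X = (5/2, -29/12), Y = (0, 0) at the point


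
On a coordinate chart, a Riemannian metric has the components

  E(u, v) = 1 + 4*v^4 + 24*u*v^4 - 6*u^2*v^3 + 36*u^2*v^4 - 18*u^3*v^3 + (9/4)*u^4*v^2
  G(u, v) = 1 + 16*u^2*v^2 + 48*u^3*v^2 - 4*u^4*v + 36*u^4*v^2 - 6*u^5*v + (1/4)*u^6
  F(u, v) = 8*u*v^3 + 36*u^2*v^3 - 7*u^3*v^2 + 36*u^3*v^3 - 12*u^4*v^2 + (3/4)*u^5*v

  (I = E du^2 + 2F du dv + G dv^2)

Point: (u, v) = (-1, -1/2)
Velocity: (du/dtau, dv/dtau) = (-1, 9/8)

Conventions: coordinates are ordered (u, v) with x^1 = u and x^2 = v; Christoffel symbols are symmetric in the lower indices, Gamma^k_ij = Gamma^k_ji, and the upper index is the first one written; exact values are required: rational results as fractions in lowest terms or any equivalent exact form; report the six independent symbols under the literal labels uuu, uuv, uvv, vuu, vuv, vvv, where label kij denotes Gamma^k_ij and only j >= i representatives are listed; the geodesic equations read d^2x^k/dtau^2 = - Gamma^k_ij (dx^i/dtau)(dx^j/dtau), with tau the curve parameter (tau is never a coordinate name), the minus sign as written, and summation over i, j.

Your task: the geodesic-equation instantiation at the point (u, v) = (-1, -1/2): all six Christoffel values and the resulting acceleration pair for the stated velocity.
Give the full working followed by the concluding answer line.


E = 17/16, F = 1/8, G = 5/4 at the point
E_u = 0, E_v = -5/4, F_u = -5/8, F_v = -7/4, G_u = -5/2, G_v = -2
EG - F^2 = 21/16;  g^inv = (16/21) * [[5/4, -1/8], [-1/8, 17/16]]
first-kind symbols [ij,l] = (1/2)(d_i g_jl + d_j g_il - d_l g_ij): [uu,u] = E_u/2 = 0, [uu,v] = F_u - E_v/2 = 0, [uv,u] = E_v/2 = -5/8, [uv,v] = G_u/2 = -5/4, [vv,u] = F_v - G_u/2 = -1/2, [vv,v] = G_v/2 = -1
Gamma^u_ij = (G*[ij,u] - F*[ij,v])/(EG - F^2), Gamma^v_ij = (E*[ij,v] - F*[ij,u])/(EG - F^2)
Gamma_uuu = 0, Gamma_uuv = -10/21, Gamma_uvv = -8/21, Gamma_vuu = 0, Gamma_vuv = -20/21, Gamma_vvv = -16/21
d^2u/dtau^2 = -(Gamma_uuu*(-1)^2 + 2*Gamma_uuv*(-1)*(9/8) + Gamma_uvv*(9/8)^2) = -33/56
d^2v/dtau^2 = -(Gamma_vuu*(-1)^2 + 2*Gamma_vuv*(-1)*(9/8) + Gamma_vvv*(9/8)^2) = -33/28

Answer: Gamma_uuu = 0, Gamma_uuv = -10/21, Gamma_uvv = -8/21, Gamma_vuu = 0, Gamma_vuv = -20/21, Gamma_vvv = -16/21; accelerations (d^2u/dtau^2, d^2v/dtau^2) = (-33/56, -33/28)


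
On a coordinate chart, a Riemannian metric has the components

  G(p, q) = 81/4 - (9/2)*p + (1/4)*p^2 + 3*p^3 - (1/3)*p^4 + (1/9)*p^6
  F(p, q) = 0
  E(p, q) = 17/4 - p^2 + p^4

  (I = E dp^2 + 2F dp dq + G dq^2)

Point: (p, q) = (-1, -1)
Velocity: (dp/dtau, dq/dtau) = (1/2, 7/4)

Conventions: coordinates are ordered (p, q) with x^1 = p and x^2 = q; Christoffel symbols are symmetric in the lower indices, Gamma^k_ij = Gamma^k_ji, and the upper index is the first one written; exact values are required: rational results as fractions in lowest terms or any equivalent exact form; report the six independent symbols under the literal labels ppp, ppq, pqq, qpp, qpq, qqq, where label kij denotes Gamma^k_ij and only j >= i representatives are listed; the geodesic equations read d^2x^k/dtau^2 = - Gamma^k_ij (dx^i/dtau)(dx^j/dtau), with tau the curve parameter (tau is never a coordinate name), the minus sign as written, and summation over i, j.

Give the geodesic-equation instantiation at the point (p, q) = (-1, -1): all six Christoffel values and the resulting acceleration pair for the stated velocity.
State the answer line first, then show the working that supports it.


Answer: Gamma_ppp = -4/17, Gamma_ppq = 0, Gamma_pqq = -28/51, Gamma_qpp = 0, Gamma_qpq = 3/28, Gamma_qqq = 0; accelerations (d^2p/dtau^2, d^2q/dtau^2) = (355/204, -3/16)

E = 17/4, F = 0, G = 196/9 at the point
E_p = -2, E_q = 0, F_p = 0, F_q = 0, G_p = 14/3, G_q = 0
EG - F^2 = 833/9;  g^inv = (9/833) * [[196/9, 0], [0, 17/4]]
first-kind symbols [ij,l] = (1/2)(d_i g_jl + d_j g_il - d_l g_ij): [pp,p] = E_p/2 = -1, [pp,q] = F_p - E_q/2 = 0, [pq,p] = E_q/2 = 0, [pq,q] = G_p/2 = 7/3, [qq,p] = F_q - G_p/2 = -7/3, [qq,q] = G_q/2 = 0
Gamma^p_ij = (G*[ij,p] - F*[ij,q])/(EG - F^2), Gamma^q_ij = (E*[ij,q] - F*[ij,p])/(EG - F^2)
Gamma_ppp = -4/17, Gamma_ppq = 0, Gamma_pqq = -28/51, Gamma_qpp = 0, Gamma_qpq = 3/28, Gamma_qqq = 0
d^2p/dtau^2 = -(Gamma_ppp*(1/2)^2 + 2*Gamma_ppq*(1/2)*(7/4) + Gamma_pqq*(7/4)^2) = 355/204
d^2q/dtau^2 = -(Gamma_qpp*(1/2)^2 + 2*Gamma_qpq*(1/2)*(7/4) + Gamma_qqq*(7/4)^2) = -3/16


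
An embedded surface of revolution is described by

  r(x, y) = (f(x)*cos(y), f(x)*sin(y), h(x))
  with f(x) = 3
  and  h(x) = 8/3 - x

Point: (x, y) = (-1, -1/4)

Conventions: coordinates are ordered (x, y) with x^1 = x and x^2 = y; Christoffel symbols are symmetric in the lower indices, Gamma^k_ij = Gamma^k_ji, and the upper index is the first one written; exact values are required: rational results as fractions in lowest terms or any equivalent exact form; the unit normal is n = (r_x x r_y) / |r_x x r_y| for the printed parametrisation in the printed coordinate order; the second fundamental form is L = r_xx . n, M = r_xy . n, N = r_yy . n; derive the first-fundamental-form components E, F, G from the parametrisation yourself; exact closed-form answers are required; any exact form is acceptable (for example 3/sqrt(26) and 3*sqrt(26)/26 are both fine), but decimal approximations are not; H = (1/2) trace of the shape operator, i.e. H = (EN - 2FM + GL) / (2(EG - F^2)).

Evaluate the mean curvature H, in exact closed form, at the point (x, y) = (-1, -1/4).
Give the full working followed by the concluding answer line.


f = 3, f' = 0, f'' = 0, h' = -1, h'' = 0
E = 1, F = 0, G = 9; answer radicand W^2 = 1
unnormalised second-form numerators: l = 0, m = 0, n = -3; L = l/sqrt(1), and similarly M = m/sqrt(W^2), N = n/sqrt(W^2)
H = (E*n - 2*F*m + G*l) / (2*(EG - F^2)*sqrt(W^2)); E*n - 2*F*m + G*l = -3, EG - F^2 = 9, so H = (-1/6)/sqrt(1)

Answer: H = -1/6


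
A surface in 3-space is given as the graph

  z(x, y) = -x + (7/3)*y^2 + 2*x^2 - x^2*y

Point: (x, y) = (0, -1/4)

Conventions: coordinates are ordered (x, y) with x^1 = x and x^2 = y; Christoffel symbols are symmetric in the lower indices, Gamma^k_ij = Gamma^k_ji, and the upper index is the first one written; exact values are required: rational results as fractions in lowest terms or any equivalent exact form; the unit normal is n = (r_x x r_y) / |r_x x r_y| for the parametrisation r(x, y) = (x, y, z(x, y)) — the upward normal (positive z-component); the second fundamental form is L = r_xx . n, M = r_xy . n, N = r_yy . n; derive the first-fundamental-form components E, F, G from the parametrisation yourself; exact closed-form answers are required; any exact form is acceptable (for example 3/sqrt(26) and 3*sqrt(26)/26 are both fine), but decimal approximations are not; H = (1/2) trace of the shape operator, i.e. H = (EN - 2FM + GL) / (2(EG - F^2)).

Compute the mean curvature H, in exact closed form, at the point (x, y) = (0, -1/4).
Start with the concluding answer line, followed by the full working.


Answer: H = 4311/2662

z_x = -1, z_y = -7/6, z_xx = 9/2, z_xy = 0, z_yy = 14/3
E = 2, F = 7/6, G = 85/36; answer radicand W^2 = 121/36
unnormalised second-form numerators: l = 9/2, m = 0, n = 14/3; L = l/sqrt(121/36), and similarly M = m/sqrt(W^2), N = n/sqrt(W^2)
H = (E*n - 2*F*m + G*l) / (2*(EG - F^2)*sqrt(W^2)); E*n - 2*F*m + G*l = 479/24, EG - F^2 = 121/36, so H = (1437/484)/sqrt(121/36)


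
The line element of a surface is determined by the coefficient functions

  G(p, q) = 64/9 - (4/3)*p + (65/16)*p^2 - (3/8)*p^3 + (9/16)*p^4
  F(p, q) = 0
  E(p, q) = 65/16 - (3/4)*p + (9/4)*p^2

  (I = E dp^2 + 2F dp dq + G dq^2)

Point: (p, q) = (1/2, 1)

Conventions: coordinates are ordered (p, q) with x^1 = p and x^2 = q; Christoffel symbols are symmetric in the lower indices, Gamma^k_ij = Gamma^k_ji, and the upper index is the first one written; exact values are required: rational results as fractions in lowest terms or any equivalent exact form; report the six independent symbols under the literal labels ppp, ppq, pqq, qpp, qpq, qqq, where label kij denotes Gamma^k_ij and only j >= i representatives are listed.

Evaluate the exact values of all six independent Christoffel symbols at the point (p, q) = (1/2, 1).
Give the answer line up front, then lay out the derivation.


Answer: Gamma_ppp = 3/17, Gamma_ppq = 0, Gamma_pqq = -131/408, Gamma_qpp = 0, Gamma_qpq = 24/131, Gamma_qqq = 0

E = 17/4, F = 0, G = 17161/2304 at the point
E_p = 3/2, E_q = 0, F_p = 0, F_q = 0, G_p = 131/48, G_q = 0
EG - F^2 = 291737/9216;  g^inv = (9216/291737) * [[17161/2304, 0], [0, 17/4]]
first-kind symbols [ij,l] = (1/2)(d_i g_jl + d_j g_il - d_l g_ij): [pp,p] = E_p/2 = 3/4, [pp,q] = F_p - E_q/2 = 0, [pq,p] = E_q/2 = 0, [pq,q] = G_p/2 = 131/96, [qq,p] = F_q - G_p/2 = -131/96, [qq,q] = G_q/2 = 0
Gamma^p_ij = (G*[ij,p] - F*[ij,q])/(EG - F^2), Gamma^q_ij = (E*[ij,q] - F*[ij,p])/(EG - F^2)


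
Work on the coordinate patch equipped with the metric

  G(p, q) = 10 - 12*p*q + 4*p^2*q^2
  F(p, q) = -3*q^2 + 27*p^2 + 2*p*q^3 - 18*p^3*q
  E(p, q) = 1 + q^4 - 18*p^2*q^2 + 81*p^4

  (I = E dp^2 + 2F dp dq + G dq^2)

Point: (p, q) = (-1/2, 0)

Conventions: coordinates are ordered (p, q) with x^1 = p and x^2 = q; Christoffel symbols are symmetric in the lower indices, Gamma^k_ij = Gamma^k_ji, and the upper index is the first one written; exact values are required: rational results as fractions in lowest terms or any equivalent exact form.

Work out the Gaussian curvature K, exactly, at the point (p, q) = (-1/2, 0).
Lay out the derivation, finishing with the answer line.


E = 97/16, F = 27/4, G = 10, EG - F^2 = 241/16 at the point
E_p = -81/2, E_q = 0, F_p = -27, F_q = 9/4, G_p = 0, G_q = 6
E_qq = -9, F_pq = -27/2, G_pp = 0
Brioschi: K = (det M1 - det M2) / (EG - F^2)^2 with the standard first/second-derivative matrices M1, M2.
M1 = [[-E_qq/2 + F_pq - G_pp/2, E_p/2, F_p - E_q/2], [F_q - G_p/2, E, F], [G_q/2, F, G]] = [[-9, -81/4, -27], [9/4, 97/16, 27/4], [3, 27/4, 10]]; det M1 = -9
M2 = [[0, E_q/2, G_p/2], [E_q/2, E, F], [G_p/2, F, G]] = [[0, 0, 0], [0, 97/16, 27/4], [0, 27/4, 10]]; det M2 = 0
det M1 - det M2 = -9; K = -9 / (241/16)^2 = -2304/58081

Answer: K = -2304/58081


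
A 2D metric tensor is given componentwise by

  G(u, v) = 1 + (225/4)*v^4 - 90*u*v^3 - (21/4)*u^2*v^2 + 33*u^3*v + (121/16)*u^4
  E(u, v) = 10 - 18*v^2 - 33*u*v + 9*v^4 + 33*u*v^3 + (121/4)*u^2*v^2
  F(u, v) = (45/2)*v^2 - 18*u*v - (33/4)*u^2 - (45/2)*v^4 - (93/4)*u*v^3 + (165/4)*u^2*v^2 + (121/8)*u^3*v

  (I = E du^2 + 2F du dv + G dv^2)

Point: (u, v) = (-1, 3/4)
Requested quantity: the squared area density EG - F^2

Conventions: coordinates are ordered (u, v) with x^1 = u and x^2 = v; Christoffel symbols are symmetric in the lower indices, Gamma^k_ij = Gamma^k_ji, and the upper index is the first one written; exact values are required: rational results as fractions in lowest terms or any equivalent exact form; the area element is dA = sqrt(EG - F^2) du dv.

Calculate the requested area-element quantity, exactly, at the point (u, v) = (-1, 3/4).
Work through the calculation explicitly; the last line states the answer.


E = 7825/256, F = 16617/512, G = 37505/1024; EG - F^2 = 67781/1024

Answer: EG - F^2 = 67781/1024


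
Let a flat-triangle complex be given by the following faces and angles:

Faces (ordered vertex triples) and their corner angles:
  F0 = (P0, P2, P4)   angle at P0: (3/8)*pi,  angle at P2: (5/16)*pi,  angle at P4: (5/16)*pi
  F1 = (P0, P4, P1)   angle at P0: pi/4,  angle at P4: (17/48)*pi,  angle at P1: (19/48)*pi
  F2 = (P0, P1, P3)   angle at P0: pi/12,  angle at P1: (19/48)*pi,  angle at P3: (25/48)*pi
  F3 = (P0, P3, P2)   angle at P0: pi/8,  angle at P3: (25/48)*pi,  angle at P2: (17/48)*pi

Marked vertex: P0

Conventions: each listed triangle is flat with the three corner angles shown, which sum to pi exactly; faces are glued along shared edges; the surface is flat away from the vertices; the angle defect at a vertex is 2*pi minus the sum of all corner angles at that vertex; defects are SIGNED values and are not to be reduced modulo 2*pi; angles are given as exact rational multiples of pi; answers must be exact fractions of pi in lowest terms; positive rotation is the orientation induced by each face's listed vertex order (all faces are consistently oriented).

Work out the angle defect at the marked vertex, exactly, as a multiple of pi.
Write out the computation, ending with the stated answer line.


Sum of corner angles at P0: (5/6)*pi
defect = 2*pi - (5/6)*pi

Answer: defect(P0) = (7/6)*pi


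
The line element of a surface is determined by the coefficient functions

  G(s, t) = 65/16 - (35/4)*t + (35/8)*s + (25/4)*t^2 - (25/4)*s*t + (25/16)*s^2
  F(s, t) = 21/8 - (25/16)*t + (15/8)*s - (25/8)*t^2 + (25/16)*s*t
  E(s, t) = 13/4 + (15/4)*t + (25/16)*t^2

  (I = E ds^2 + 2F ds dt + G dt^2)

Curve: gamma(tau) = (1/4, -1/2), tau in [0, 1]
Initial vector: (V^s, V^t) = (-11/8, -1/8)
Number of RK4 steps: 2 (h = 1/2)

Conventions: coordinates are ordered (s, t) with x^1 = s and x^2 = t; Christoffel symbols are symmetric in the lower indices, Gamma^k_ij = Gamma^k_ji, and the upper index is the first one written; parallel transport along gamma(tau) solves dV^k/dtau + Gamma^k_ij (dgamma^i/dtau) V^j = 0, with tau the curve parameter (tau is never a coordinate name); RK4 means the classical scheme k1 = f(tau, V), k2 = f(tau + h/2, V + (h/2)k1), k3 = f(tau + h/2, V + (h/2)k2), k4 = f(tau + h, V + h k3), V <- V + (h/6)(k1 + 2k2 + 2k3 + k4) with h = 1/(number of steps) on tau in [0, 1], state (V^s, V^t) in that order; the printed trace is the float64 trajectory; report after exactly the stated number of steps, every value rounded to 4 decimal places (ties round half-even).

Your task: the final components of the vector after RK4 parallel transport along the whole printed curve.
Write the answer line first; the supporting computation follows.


Answer: V^s = -1.3750, V^t = -0.1250

gamma'(tau) = (0, 0); f(tau, V)^k = -Gamma^k_ij(gamma(tau)) gamma'^i(tau) V^j; h = 1/2; intermediate values shown to 6 dp
curve data and Christoffel symbols at the stage parameters:
  tau = 0.000000: gamma = (0.250000, -0.500000), gamma' = (0.000000, 0.000000); Gamma_sss = 0.000000, Gamma_sst = 0.085863, Gamma_stt = -0.171726, Gamma_tss = 0.000000, Gamma_tst = 0.325054, Gamma_ttt = -0.650107
  tau = 0.250000: gamma = (0.250000, -0.500000), gamma' = (0.000000, 0.000000); Gamma_sss = 0.000000, Gamma_sst = 0.085863, Gamma_stt = -0.171726, Gamma_tss = 0.000000, Gamma_tst = 0.325054, Gamma_ttt = -0.650107
  tau = 0.500000: gamma = (0.250000, -0.500000), gamma' = (0.000000, 0.000000); Gamma_sss = 0.000000, Gamma_sst = 0.085863, Gamma_stt = -0.171726, Gamma_tss = 0.000000, Gamma_tst = 0.325054, Gamma_ttt = -0.650107
  tau = 0.750000: gamma = (0.250000, -0.500000), gamma' = (0.000000, 0.000000); Gamma_sss = 0.000000, Gamma_sst = 0.085863, Gamma_stt = -0.171726, Gamma_tss = 0.000000, Gamma_tst = 0.325054, Gamma_ttt = -0.650107
  tau = 1.000000: gamma = (0.250000, -0.500000), gamma' = (0.000000, 0.000000); Gamma_sss = 0.000000, Gamma_sst = 0.085863, Gamma_stt = -0.171726, Gamma_tss = 0.000000, Gamma_tst = 0.325054, Gamma_ttt = -0.650107
step 0: V^s = -1.3750, V^t = -0.1250
step 1: k1 = (0.000000, 0.000000), k2 = (0.000000, 0.000000), k3 = (0.000000, 0.000000), k4 = (0.000000, 0.000000); V <- V + (h/6)(k1 + 2k2 + 2k3 + k4): V^s = -1.3750, V^t = -0.1250
step 2: k1 = (0.000000, 0.000000), k2 = (0.000000, 0.000000), k3 = (0.000000, 0.000000), k4 = (0.000000, 0.000000); V <- V + (h/6)(k1 + 2k2 + 2k3 + k4): V^s = -1.3750, V^t = -0.1250


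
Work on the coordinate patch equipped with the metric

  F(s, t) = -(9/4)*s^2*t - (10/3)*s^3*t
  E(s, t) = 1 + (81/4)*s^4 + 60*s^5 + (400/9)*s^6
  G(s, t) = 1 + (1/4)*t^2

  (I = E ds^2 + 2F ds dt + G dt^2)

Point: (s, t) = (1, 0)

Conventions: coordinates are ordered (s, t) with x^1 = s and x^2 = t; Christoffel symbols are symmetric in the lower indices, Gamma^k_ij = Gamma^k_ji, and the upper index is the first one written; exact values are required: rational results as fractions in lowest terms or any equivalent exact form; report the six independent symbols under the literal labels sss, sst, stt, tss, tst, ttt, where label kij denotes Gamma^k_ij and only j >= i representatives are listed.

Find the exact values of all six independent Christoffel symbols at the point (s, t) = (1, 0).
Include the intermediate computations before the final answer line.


E = 4525/36, F = 0, G = 1 at the point
E_s = 1943/3, E_t = 0, F_s = 0, F_t = -67/12, G_s = 0, G_t = 0
EG - F^2 = 4525/36;  g^inv = (36/4525) * [[1, 0], [0, 4525/36]]
first-kind symbols [ij,l] = (1/2)(d_i g_jl + d_j g_il - d_l g_ij): [ss,s] = E_s/2 = 1943/6, [ss,t] = F_s - E_t/2 = 0, [st,s] = E_t/2 = 0, [st,t] = G_s/2 = 0, [tt,s] = F_t - G_s/2 = -67/12, [tt,t] = G_t/2 = 0
Gamma^s_ij = (G*[ij,s] - F*[ij,t])/(EG - F^2), Gamma^t_ij = (E*[ij,t] - F*[ij,s])/(EG - F^2)

Answer: Gamma_sss = 11658/4525, Gamma_sst = 0, Gamma_stt = -201/4525, Gamma_tss = 0, Gamma_tst = 0, Gamma_ttt = 0


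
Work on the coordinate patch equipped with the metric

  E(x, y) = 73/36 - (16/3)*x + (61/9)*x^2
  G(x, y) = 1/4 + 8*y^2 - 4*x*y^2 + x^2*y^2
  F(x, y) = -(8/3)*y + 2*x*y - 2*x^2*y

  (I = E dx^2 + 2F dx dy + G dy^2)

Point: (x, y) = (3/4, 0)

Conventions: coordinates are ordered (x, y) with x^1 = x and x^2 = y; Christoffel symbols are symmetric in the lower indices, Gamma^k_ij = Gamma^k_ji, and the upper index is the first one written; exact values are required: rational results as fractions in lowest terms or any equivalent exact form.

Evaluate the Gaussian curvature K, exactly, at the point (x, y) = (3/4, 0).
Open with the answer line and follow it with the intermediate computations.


Answer: K = 61344/14045

E = 265/144, F = 0, G = 1/4, EG - F^2 = 265/576 at the point
E_x = 29/6, E_y = 0, F_x = 0, F_y = -55/24, G_x = 0, G_y = 0
E_yy = 0, F_xy = -1, G_xx = 0
By Brioschi, K is (det M1 - det M2) divided by (EG - F^2) squared.
M1 = [[-E_yy/2 + F_xy - G_xx/2, E_x/2, F_x - E_y/2], [F_y - G_x/2, E, F], [G_y/2, F, G]] = [[-1, 29/12, 0], [-55/24, 265/144, 0], [0, 0, 1/4]]; det M1 = 355/384
M2 = [[0, E_y/2, G_x/2], [E_y/2, E, F], [G_x/2, F, G]] = [[0, 0, 0], [0, 265/144, 0], [0, 0, 1/4]]; det M2 = 0
det M1 - det M2 = 355/384; K = 355/384 / (265/576)^2 = 61344/14045


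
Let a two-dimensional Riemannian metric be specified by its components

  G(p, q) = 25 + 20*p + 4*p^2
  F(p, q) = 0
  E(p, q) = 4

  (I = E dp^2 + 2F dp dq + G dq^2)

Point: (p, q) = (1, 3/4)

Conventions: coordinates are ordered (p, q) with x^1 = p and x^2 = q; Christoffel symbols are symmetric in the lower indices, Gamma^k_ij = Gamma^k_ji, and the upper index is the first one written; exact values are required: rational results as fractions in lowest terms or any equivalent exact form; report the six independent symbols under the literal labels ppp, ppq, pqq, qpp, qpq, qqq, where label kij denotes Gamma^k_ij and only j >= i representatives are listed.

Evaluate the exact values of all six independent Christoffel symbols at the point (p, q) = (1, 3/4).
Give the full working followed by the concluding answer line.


E = 4, F = 0, G = 49 at the point
E_p = 0, E_q = 0, F_p = 0, F_q = 0, G_p = 28, G_q = 0
EG - F^2 = 196;  g^inv = (1/196) * [[49, 0], [0, 4]]
first-kind symbols [ij,l] = (1/2)(d_i g_jl + d_j g_il - d_l g_ij): [pp,p] = E_p/2 = 0, [pp,q] = F_p - E_q/2 = 0, [pq,p] = E_q/2 = 0, [pq,q] = G_p/2 = 14, [qq,p] = F_q - G_p/2 = -14, [qq,q] = G_q/2 = 0
Gamma^p_ij = (G*[ij,p] - F*[ij,q])/(EG - F^2), Gamma^q_ij = (E*[ij,q] - F*[ij,p])/(EG - F^2)

Answer: Gamma_ppp = 0, Gamma_ppq = 0, Gamma_pqq = -7/2, Gamma_qpp = 0, Gamma_qpq = 2/7, Gamma_qqq = 0


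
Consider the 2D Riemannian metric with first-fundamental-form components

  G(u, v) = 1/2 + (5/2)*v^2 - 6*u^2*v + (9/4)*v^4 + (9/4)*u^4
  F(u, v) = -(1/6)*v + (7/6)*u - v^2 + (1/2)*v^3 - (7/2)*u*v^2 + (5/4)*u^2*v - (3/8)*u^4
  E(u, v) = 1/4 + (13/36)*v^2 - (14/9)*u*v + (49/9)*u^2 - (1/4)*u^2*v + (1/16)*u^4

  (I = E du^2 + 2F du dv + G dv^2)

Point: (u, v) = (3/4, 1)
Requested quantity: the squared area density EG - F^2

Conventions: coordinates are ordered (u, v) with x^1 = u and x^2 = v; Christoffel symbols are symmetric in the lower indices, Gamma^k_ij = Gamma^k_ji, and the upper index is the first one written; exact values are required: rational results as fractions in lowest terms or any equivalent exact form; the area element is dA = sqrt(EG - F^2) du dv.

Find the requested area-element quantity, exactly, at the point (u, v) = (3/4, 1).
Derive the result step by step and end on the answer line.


E = 87961/36864, F = -11257/6144, G = 2649/1024; EG - F^2 = 207595/73728

Answer: EG - F^2 = 207595/73728


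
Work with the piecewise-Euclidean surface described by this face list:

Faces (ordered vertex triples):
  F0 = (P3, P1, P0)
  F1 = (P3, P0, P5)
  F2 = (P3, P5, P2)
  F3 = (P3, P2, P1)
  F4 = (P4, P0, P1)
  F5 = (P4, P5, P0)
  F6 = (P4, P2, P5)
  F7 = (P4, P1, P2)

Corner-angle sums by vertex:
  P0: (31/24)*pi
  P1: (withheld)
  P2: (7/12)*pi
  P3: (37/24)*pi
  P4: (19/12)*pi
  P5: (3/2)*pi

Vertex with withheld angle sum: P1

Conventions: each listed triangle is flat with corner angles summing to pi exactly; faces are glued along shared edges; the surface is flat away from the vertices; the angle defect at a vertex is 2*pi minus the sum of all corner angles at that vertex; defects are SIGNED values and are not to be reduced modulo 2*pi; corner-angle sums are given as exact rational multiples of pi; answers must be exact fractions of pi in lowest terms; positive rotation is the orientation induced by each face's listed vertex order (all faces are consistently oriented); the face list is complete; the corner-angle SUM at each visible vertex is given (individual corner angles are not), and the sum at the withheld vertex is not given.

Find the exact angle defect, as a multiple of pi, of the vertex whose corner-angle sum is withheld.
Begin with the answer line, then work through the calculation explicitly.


Answer: defect(P1) = pi/2

V = 6, E = 12, F = 8; chi = V - E + F = 2
Gauss-Bonnet: total defect = 2*pi*chi = 4*pi; visible defects sum to (7/2)*pi


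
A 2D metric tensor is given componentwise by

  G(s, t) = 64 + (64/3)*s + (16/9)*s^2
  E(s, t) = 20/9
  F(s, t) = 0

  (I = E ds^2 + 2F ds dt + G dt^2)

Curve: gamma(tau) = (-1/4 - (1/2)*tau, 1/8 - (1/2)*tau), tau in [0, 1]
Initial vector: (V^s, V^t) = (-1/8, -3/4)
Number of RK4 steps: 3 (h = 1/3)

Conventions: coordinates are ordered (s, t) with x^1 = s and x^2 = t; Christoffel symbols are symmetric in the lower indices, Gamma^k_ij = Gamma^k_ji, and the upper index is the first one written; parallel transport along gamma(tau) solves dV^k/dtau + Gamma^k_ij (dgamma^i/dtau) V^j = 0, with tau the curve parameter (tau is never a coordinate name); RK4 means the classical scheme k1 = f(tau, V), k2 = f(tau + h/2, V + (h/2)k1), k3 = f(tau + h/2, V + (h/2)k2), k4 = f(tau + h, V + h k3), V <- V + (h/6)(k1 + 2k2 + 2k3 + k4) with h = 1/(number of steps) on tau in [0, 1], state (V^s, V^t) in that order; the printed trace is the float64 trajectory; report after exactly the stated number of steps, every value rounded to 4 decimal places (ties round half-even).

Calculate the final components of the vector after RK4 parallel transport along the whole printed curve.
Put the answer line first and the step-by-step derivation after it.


Answer: V^s = 1.5554, V^t = -0.7522

gamma'(tau) = (-1/2, -1/2); f(tau, V)^k = -Gamma^k_ij(gamma(tau)) gamma'^i(tau) V^j; h = 1/3; intermediate values shown to 6 dp
curve data and Christoffel symbols at the stage parameters:
  tau = 0.000000: gamma = (-0.250000, 0.125000), gamma' = (-0.500000, -0.500000); Gamma_sss = 0.000000, Gamma_sst = 0.000000, Gamma_stt = -4.600000, Gamma_tss = 0.000000, Gamma_tst = 0.173913, Gamma_ttt = 0.000000
  tau = 0.166667: gamma = (-0.333333, 0.041667), gamma' = (-0.500000, -0.500000); Gamma_sss = 0.000000, Gamma_sst = 0.000000, Gamma_stt = -4.533333, Gamma_tss = 0.000000, Gamma_tst = 0.176471, Gamma_ttt = 0.000000
  tau = 0.333333: gamma = (-0.416667, -0.041667), gamma' = (-0.500000, -0.500000); Gamma_sss = 0.000000, Gamma_sst = 0.000000, Gamma_stt = -4.466667, Gamma_tss = 0.000000, Gamma_tst = 0.179104, Gamma_ttt = 0.000000
  tau = 0.500000: gamma = (-0.500000, -0.125000), gamma' = (-0.500000, -0.500000); Gamma_sss = 0.000000, Gamma_sst = 0.000000, Gamma_stt = -4.400000, Gamma_tss = 0.000000, Gamma_tst = 0.181818, Gamma_ttt = 0.000000
  tau = 0.666667: gamma = (-0.583333, -0.208333), gamma' = (-0.500000, -0.500000); Gamma_sss = 0.000000, Gamma_sst = 0.000000, Gamma_stt = -4.333333, Gamma_tss = 0.000000, Gamma_tst = 0.184615, Gamma_ttt = 0.000000
  tau = 0.833333: gamma = (-0.666667, -0.291667), gamma' = (-0.500000, -0.500000); Gamma_sss = 0.000000, Gamma_sst = 0.000000, Gamma_stt = -4.266667, Gamma_tss = 0.000000, Gamma_tst = 0.187500, Gamma_ttt = 0.000000
  tau = 1.000000: gamma = (-0.750000, -0.375000), gamma' = (-0.500000, -0.500000); Gamma_sss = 0.000000, Gamma_sst = 0.000000, Gamma_stt = -4.200000, Gamma_tss = 0.000000, Gamma_tst = 0.190476, Gamma_ttt = 0.000000
step 0: V^s = -0.1250, V^t = -0.7500
step 1: k1 = (1.725000, -0.076087), k2 = (1.728744, -0.052957), k3 = (1.720006, -0.052562), k4 = (1.714129, -0.028584); V <- V + (h/6)(k1 + 2k2 + 2k3 + k4): V^s = 0.4493, V^t = -0.7675
step 2: k1 = (1.714171, -0.028503), k2 = (1.699038, -0.003394), k3 = (1.689831, -0.003243), k4 = (1.665344, 0.022515); V <- V + (h/6)(k1 + 2k2 + 2k3 + k4): V^s = 1.0135, V^t = -0.7686
step 3: k1 = (1.665321, 0.022610), k2 = (1.631661, 0.049337), k3 = (1.622158, 0.049229), k4 = (1.579620, 0.076387); V <- V + (h/6)(k1 + 2k2 + 2k3 + k4): V^s = 1.5554, V^t = -0.7522


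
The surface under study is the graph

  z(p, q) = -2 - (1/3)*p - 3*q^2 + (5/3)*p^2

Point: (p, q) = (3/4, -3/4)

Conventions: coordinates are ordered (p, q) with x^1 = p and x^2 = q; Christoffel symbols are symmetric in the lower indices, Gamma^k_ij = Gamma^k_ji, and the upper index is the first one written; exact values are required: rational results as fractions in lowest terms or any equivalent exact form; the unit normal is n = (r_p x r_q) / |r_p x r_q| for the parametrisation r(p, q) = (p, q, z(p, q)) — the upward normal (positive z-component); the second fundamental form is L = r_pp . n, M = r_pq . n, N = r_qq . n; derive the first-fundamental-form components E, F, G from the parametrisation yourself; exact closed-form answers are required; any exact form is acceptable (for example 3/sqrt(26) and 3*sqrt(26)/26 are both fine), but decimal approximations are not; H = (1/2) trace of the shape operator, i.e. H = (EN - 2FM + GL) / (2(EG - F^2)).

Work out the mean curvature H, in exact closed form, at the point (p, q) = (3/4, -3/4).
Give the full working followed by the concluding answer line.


z_p = 13/6, z_q = 9/2, z_pp = 10/3, z_pq = 0, z_qq = -6
E = 205/36, F = 39/4, G = 85/4; answer radicand W^2 = 467/18
unnormalised second-form numerators: l = 10/3, m = 0, n = -6; L = l/sqrt(467/18), and similarly M = m/sqrt(W^2), N = n/sqrt(W^2)
H = (E*n - 2*F*m + G*l) / (2*(EG - F^2)*sqrt(W^2)); E*n - 2*F*m + G*l = 110/3, EG - F^2 = 467/18, so H = (330/467)/sqrt(467/18)

Answer: H = 990*sqrt(934)/218089


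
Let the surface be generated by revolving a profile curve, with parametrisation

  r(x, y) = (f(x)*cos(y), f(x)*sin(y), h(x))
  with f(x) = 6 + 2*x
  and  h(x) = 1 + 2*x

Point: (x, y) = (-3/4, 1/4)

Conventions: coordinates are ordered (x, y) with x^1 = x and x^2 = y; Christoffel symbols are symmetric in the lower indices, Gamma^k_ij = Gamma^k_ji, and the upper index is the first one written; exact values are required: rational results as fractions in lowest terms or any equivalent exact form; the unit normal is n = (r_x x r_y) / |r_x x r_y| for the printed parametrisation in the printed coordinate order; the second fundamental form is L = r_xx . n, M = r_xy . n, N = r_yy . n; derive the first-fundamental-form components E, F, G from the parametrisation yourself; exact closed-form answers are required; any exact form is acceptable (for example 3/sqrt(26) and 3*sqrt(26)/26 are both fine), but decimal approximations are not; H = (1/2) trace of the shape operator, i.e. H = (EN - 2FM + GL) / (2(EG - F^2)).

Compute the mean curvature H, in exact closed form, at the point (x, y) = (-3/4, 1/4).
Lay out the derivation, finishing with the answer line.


f = 9/2, f' = 2, f'' = 0, h' = 2, h'' = 0
E = 8, F = 0, G = 81/4; answer radicand W^2 = 8
unnormalised second-form numerators: l = 0, m = 0, n = 9; L = l/sqrt(8), and similarly M = m/sqrt(W^2), N = n/sqrt(W^2)
H = (E*n - 2*F*m + G*l) / (2*(EG - F^2)*sqrt(W^2)); E*n - 2*F*m + G*l = 72, EG - F^2 = 162, so H = (2/9)/sqrt(8)

Answer: H = sqrt(2)/18


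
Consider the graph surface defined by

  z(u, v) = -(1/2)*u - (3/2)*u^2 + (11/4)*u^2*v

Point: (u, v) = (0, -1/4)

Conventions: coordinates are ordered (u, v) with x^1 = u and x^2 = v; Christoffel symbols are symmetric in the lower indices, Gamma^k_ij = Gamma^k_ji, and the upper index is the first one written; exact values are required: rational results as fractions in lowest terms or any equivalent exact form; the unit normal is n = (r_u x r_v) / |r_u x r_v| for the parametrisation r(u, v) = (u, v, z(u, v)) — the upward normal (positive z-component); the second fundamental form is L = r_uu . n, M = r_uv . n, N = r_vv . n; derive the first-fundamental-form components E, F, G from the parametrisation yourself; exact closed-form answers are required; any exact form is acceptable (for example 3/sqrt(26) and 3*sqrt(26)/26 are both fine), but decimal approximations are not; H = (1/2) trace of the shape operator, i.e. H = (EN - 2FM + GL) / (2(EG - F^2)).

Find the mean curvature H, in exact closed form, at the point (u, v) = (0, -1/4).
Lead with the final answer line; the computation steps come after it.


Answer: H = -7*sqrt(5)/10

z_u = -1/2, z_v = 0, z_uu = -35/8, z_uv = 0, z_vv = 0
E = 5/4, F = 0, G = 1; answer radicand W^2 = 5/4
unnormalised second-form numerators: l = -35/8, m = 0, n = 0; L = l/sqrt(5/4), and similarly M = m/sqrt(W^2), N = n/sqrt(W^2)
H = (E*n - 2*F*m + G*l) / (2*(EG - F^2)*sqrt(W^2)); E*n - 2*F*m + G*l = -35/8, EG - F^2 = 5/4, so H = (-7/4)/sqrt(5/4)


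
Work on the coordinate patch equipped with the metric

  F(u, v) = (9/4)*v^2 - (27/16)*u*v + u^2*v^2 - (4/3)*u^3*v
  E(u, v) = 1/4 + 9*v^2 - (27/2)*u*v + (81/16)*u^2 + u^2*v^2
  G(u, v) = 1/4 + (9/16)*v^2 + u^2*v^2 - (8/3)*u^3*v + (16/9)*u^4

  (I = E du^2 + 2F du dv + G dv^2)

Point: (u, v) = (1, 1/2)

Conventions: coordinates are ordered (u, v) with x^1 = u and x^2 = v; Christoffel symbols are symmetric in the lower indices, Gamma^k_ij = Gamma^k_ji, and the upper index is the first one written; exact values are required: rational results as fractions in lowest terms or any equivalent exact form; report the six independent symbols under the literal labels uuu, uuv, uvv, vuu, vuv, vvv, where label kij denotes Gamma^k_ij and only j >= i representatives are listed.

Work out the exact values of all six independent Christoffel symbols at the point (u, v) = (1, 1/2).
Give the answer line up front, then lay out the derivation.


Answer: Gamma_uuu = 3889/1534, Gamma_uuv = -4415/4602, Gamma_uvv = -86917/27612, Gamma_vuu = 831/767, Gamma_vuv = 803/767, Gamma_vvv = -11659/4602

E = 17/16, F = -67/96, G = 625/576 at the point
E_u = 31/8, E_v = -7/2, F_u = -75/32, F_v = 11/48, G_u = 65/18, G_v = -53/48
EG - F^2 = 767/1152;  g^inv = (1152/767) * [[625/576, 67/96], [67/96, 17/16]]
first-kind symbols [ij,l] = (1/2)(d_i g_jl + d_j g_il - d_l g_ij): [uu,u] = E_u/2 = 31/16, [uu,v] = F_u - E_v/2 = -19/32, [uv,u] = E_v/2 = -7/4, [uv,v] = G_u/2 = 65/36, [vv,u] = F_v - G_u/2 = -227/144, [vv,v] = G_v/2 = -53/96
Gamma^u_ij = (G*[ij,u] - F*[ij,v])/(EG - F^2), Gamma^v_ij = (E*[ij,v] - F*[ij,u])/(EG - F^2)


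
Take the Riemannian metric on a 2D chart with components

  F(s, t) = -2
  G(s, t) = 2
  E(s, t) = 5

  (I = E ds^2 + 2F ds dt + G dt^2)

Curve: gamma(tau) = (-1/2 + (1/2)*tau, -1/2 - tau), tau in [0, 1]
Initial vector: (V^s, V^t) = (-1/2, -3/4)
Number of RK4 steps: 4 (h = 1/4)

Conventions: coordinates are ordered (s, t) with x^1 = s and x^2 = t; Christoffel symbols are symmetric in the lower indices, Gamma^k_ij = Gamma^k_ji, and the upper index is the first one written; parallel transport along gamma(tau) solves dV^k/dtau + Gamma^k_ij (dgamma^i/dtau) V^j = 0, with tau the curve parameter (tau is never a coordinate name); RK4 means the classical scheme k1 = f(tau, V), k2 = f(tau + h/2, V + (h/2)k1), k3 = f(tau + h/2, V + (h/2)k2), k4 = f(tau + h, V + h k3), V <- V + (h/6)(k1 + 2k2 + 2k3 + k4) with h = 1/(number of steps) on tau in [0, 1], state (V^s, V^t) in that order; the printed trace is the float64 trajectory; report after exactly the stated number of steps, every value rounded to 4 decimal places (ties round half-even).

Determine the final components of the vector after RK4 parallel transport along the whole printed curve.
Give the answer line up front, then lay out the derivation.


Answer: V^s = -0.5000, V^t = -0.7500

gamma'(tau) = (1/2, -1); f(tau, V)^k = -Gamma^k_ij(gamma(tau)) gamma'^i(tau) V^j; h = 1/4; intermediate values shown to 6 dp
curve data and Christoffel symbols at the stage parameters:
  tau = 0.000000: gamma = (-0.500000, -0.500000), gamma' = (0.500000, -1.000000); Gamma_sss = 0.000000, Gamma_sst = 0.000000, Gamma_stt = 0.000000, Gamma_tss = 0.000000, Gamma_tst = 0.000000, Gamma_ttt = 0.000000
  tau = 0.125000: gamma = (-0.437500, -0.625000), gamma' = (0.500000, -1.000000); Gamma_sss = 0.000000, Gamma_sst = 0.000000, Gamma_stt = 0.000000, Gamma_tss = 0.000000, Gamma_tst = 0.000000, Gamma_ttt = 0.000000
  tau = 0.250000: gamma = (-0.375000, -0.750000), gamma' = (0.500000, -1.000000); Gamma_sss = 0.000000, Gamma_sst = 0.000000, Gamma_stt = 0.000000, Gamma_tss = 0.000000, Gamma_tst = 0.000000, Gamma_ttt = 0.000000
  tau = 0.375000: gamma = (-0.312500, -0.875000), gamma' = (0.500000, -1.000000); Gamma_sss = 0.000000, Gamma_sst = 0.000000, Gamma_stt = 0.000000, Gamma_tss = 0.000000, Gamma_tst = 0.000000, Gamma_ttt = 0.000000
  tau = 0.500000: gamma = (-0.250000, -1.000000), gamma' = (0.500000, -1.000000); Gamma_sss = 0.000000, Gamma_sst = 0.000000, Gamma_stt = 0.000000, Gamma_tss = 0.000000, Gamma_tst = 0.000000, Gamma_ttt = 0.000000
  tau = 0.625000: gamma = (-0.187500, -1.125000), gamma' = (0.500000, -1.000000); Gamma_sss = 0.000000, Gamma_sst = 0.000000, Gamma_stt = 0.000000, Gamma_tss = 0.000000, Gamma_tst = 0.000000, Gamma_ttt = 0.000000
  tau = 0.750000: gamma = (-0.125000, -1.250000), gamma' = (0.500000, -1.000000); Gamma_sss = 0.000000, Gamma_sst = 0.000000, Gamma_stt = 0.000000, Gamma_tss = 0.000000, Gamma_tst = 0.000000, Gamma_ttt = 0.000000
  tau = 0.875000: gamma = (-0.062500, -1.375000), gamma' = (0.500000, -1.000000); Gamma_sss = 0.000000, Gamma_sst = 0.000000, Gamma_stt = 0.000000, Gamma_tss = 0.000000, Gamma_tst = 0.000000, Gamma_ttt = 0.000000
  tau = 1.000000: gamma = (0.000000, -1.500000), gamma' = (0.500000, -1.000000); Gamma_sss = 0.000000, Gamma_sst = 0.000000, Gamma_stt = 0.000000, Gamma_tss = 0.000000, Gamma_tst = 0.000000, Gamma_ttt = 0.000000
step 0: V^s = -0.5000, V^t = -0.7500
step 1: k1 = (0.000000, 0.000000), k2 = (0.000000, 0.000000), k3 = (0.000000, 0.000000), k4 = (0.000000, 0.000000); V <- V + (h/6)(k1 + 2k2 + 2k3 + k4): V^s = -0.5000, V^t = -0.7500
step 2: k1 = (0.000000, 0.000000), k2 = (0.000000, 0.000000), k3 = (0.000000, 0.000000), k4 = (0.000000, 0.000000); V <- V + (h/6)(k1 + 2k2 + 2k3 + k4): V^s = -0.5000, V^t = -0.7500
step 3: k1 = (0.000000, 0.000000), k2 = (0.000000, 0.000000), k3 = (0.000000, 0.000000), k4 = (0.000000, 0.000000); V <- V + (h/6)(k1 + 2k2 + 2k3 + k4): V^s = -0.5000, V^t = -0.7500
step 4: k1 = (0.000000, 0.000000), k2 = (0.000000, 0.000000), k3 = (0.000000, 0.000000), k4 = (0.000000, 0.000000); V <- V + (h/6)(k1 + 2k2 + 2k3 + k4): V^s = -0.5000, V^t = -0.7500


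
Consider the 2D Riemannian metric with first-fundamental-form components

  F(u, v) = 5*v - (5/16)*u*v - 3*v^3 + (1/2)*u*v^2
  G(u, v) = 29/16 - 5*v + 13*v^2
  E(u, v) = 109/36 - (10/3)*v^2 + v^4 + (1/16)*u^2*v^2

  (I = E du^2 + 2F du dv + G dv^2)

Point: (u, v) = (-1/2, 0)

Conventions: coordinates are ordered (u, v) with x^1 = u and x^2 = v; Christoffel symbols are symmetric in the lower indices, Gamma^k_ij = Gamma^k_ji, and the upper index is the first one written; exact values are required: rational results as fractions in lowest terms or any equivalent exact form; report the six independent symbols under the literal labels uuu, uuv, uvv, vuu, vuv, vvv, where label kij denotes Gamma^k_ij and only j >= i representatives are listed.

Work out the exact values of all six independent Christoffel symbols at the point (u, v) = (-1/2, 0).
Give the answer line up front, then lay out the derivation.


Answer: Gamma_uuu = 0, Gamma_uuv = 0, Gamma_uvv = 1485/872, Gamma_vuu = 0, Gamma_vuv = 0, Gamma_vvv = -40/29

E = 109/36, F = 0, G = 29/16 at the point
E_u = 0, E_v = 0, F_u = 0, F_v = 165/32, G_u = 0, G_v = -5
EG - F^2 = 3161/576;  g^inv = (576/3161) * [[29/16, 0], [0, 109/36]]
first-kind symbols [ij,l] = (1/2)(d_i g_jl + d_j g_il - d_l g_ij): [uu,u] = E_u/2 = 0, [uu,v] = F_u - E_v/2 = 0, [uv,u] = E_v/2 = 0, [uv,v] = G_u/2 = 0, [vv,u] = F_v - G_u/2 = 165/32, [vv,v] = G_v/2 = -5/2
Gamma^u_ij = (G*[ij,u] - F*[ij,v])/(EG - F^2), Gamma^v_ij = (E*[ij,v] - F*[ij,u])/(EG - F^2)


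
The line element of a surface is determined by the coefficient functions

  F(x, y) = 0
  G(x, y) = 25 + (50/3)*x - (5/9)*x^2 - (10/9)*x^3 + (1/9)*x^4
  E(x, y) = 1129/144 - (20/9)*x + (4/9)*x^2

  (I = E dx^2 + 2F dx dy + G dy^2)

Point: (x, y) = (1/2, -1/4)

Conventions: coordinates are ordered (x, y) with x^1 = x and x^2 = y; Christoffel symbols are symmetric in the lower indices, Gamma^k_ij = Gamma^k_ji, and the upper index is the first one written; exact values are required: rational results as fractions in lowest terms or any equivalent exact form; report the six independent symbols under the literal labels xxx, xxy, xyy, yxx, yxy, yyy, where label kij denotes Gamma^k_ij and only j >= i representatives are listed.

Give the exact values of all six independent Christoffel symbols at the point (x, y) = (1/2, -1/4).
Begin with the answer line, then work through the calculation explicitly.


Answer: Gamma_xxx = -128/985, Gamma_xxy = 0, Gamma_xyy = -1104/985, Gamma_yxx = 0, Gamma_yxy = 16/69, Gamma_yyy = 0

E = 985/144, F = 0, G = 529/16 at the point
E_x = -16/9, E_y = 0, F_x = 0, F_y = 0, G_x = 46/3, G_y = 0
EG - F^2 = 521065/2304;  g^inv = (2304/521065) * [[529/16, 0], [0, 985/144]]
first-kind symbols [ij,l] = (1/2)(d_i g_jl + d_j g_il - d_l g_ij): [xx,x] = E_x/2 = -8/9, [xx,y] = F_x - E_y/2 = 0, [xy,x] = E_y/2 = 0, [xy,y] = G_x/2 = 23/3, [yy,x] = F_y - G_x/2 = -23/3, [yy,y] = G_y/2 = 0
Gamma^x_ij = (G*[ij,x] - F*[ij,y])/(EG - F^2), Gamma^y_ij = (E*[ij,y] - F*[ij,x])/(EG - F^2)
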